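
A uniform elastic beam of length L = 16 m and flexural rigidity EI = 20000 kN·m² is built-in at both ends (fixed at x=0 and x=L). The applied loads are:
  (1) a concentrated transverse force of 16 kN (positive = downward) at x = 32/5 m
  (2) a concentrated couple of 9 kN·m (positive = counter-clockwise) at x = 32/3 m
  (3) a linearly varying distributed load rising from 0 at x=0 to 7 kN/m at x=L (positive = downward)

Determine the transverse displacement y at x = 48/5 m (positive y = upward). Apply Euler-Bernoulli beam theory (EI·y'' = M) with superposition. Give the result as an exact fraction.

Load 1 — point force P=16 kN at a=32/5 m (b=L-a=48/5):
  y_1 = -Pa²(L-x)²(3bL-(3b+a)(L-x))/(6L³EI)  [x>a] = -16·(32/5)²·(16-(48/5))²·(3·(48/5)·16-(3·(48/5)+(32/5))·(16-(48/5)))/(6·16³·20000) = -376832/29296875 m
Load 2 — applied couple M₀=9 kN·m at a=32/3 m (b=L-a=16/3):
  y_2 = (R_Ax³/6 - M_Ax²/2)/EI  [x≤a] with R_A=3/4, M_A=3 = ((3/4)·(48/5)³/6 - 3·(48/5)²/2)/20000 = -108/78125 m
Load 3 — triangular load w₀=7 kN/m (0→w₀ over full span):
  y_3 = -w₀x²(L-x)²(x+2L)/(120LEI) = -7·(48/5)²·(16-(48/5))²·((48/5)+2·16)/(120·16·20000) = -279552/9765625 m
Superposition: y = Σ y_i = -1255988/29296875 m ≈ -0.042871 m

y(48/5) = -1255988/29296875 m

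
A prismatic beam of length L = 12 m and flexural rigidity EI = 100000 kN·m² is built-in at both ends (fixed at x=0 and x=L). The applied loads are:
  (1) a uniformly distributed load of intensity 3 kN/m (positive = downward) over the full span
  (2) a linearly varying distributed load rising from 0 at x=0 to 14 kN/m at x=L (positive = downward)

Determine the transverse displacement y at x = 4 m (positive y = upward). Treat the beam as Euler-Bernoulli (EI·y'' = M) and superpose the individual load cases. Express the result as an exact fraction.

Load 1 — uniform load w=3 kN/m over full span:
  y_1 = -wx²(L-x)²/(24EI) = -3·4²·(12-4)²/(24·100000) = -4/3125 m
Load 2 — triangular load w₀=14 kN/m (0→w₀ over full span):
  y_2 = -w₀x²(L-x)²(x+2L)/(120LEI) = -14·4²·(12-4)²·(4+2·12)/(120·12·100000) = -392/140625 m
Superposition: y = Σ y_i = -572/140625 m ≈ -0.004068 m

y(4) = -572/140625 m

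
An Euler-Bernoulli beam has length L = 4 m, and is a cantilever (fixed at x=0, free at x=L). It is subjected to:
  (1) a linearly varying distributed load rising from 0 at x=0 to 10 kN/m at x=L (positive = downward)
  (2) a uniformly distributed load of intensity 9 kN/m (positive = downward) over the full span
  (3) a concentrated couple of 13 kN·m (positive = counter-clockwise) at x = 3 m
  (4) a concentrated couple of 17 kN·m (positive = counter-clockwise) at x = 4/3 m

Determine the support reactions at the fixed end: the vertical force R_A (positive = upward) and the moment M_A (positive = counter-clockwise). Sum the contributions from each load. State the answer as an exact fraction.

R_A = 56 kN, M_A = 286/3 kN·m

Load 1 — triangular load w₀=10 kN/m (0→w₀ over full span):
  R_A = w₀L/2 = 10·4/2 = 20 kN
  M_A = w₀L²/3 = 10·4²/3 = 160/3 kN·m
Load 2 — uniform load w=9 kN/m over full span:
  R_A = wL = 9·4 = 36 kN
  M_A = wL²/2 = 9·4²/2 = 72 kN·m
Load 3 — applied couple M₀=13 kN·m at a=3 m (b=L-a=1):
  R_A = 0 kN
  M_A = -M₀ = -13 kN·m
Load 4 — applied couple M₀=17 kN·m at a=4/3 m (b=L-a=8/3):
  R_A = 0 kN
  M_A = -M₀ = -17 kN·m
Superposition: R_A = 56 kN, M_A = 286/3 kN·m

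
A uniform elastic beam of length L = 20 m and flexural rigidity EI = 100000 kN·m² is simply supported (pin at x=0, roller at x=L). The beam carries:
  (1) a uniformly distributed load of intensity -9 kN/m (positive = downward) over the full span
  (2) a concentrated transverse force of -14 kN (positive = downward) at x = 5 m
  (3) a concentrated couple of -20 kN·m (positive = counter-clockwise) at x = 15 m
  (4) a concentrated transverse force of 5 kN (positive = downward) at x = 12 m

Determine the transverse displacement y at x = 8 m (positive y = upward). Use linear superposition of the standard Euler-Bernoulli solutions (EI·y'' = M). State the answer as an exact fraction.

y(8) = 57287/300000 m

Load 1 — uniform load w=-9 kN/m over full span:
  y_1 = -wx(L³-2Lx²+x³)/(24EI) = -(-9)·8·(20³-2·20·8²+8³)/(24·100000) = 558/3125 m
Load 2 — point force P=-14 kN at a=5 m (b=L-a=15):
  y_2 = -Pa(L-x)(2Lx-a²-x²)/(6LEI)  [x>a] = -(-14)·5·(20-8)·(2·20·8-5²-8²)/(6·20·100000) = 1617/100000 m
Load 3 — applied couple M₀=-20 kN·m at a=15 m (b=L-a=5):
  y_3 = (M₀x³/(6L)+C₁x)/EI  [x≤a] with C₁=M₀(3b²-L²)/(6L)=325/6 = ((-20)·8³/(6·20)+(325/6)·8)/100000 = 87/25000 m
Load 4 — point force P=5 kN at a=12 m (b=L-a=8):
  y_4 = -Pbx(L²-b²-x²)/(6LEI)  [x≤a] = -5·8·8·(20²-8²-8²)/(6·20·100000) = -68/9375 m
Superposition: y = Σ y_i = 57287/300000 m ≈ 0.190957 m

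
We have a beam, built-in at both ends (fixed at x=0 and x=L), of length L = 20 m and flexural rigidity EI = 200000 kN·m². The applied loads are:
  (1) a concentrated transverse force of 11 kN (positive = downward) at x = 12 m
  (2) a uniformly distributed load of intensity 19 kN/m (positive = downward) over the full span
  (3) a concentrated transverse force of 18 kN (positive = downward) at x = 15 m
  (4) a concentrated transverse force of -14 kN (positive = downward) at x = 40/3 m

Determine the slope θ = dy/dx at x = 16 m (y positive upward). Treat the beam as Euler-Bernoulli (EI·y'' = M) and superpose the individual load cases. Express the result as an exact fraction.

Load 1 — point force P=11 kN at a=12 m (b=L-a=8):
  θ_1 = Pa²(L-x)(2bL-(3b+a)(L-x))/(2L³EI)  [x>a] = 11·12²·(20-16)·(2·8·20-(3·8+12)·(20-16))/(2·20³·200000) = 1089/3125000 rad
Load 2 — uniform load w=19 kN/m over full span:
  θ_2 = -wx(L-x)(L-2x)/(12EI) = -19·16·(20-16)·(20-2·16)/(12·200000) = 19/3125 rad
Load 3 — point force P=18 kN at a=15 m (b=L-a=5):
  θ_3 = Pa²(L-x)(2bL-(3b+a)(L-x))/(2L³EI)  [x>a] = 18·15²·(20-16)·(2·5·20-(3·5+15)·(20-16))/(2·20³·200000) = 81/200000 rad
Load 4 — point force P=-14 kN at a=40/3 m (b=L-a=20/3):
  θ_4 = Pa²(L-x)(2bL-(3b+a)(L-x))/(2L³EI)  [x>a] = (-14)·(40/3)²·(20-16)·(2·(20/3)·20-(3·(20/3)+(40/3))·(20-16))/(2·20³·200000) = -7/16875 rad
Superposition: θ = Σ θ_i = 4332599/675000000 rad ≈ 0.006419 rad

θ(16) = 4332599/675000000 rad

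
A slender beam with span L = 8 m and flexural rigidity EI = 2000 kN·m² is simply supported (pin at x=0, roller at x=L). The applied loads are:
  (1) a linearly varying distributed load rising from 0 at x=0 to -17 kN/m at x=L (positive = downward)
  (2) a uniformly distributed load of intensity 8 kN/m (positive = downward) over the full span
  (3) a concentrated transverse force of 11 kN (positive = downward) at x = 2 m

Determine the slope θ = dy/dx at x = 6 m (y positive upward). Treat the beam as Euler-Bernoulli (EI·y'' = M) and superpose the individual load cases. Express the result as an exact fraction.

θ(6) = 2759/360000 rad

Load 1 — triangular load w₀=-17 kN/m (0→w₀ over full span):
  θ_1 = -w₀(7L⁴-30L²x²+15x⁴)/(360LEI) = -(-17)·(7·8⁴-30·8²·6²+15·6⁴)/(360·8·2000) = -22321/360000 rad
Load 2 — uniform load w=8 kN/m over full span:
  θ_2 = -w(L³-6Lx²+4x³)/(24EI) = -8·(8³-6·8·6²+4·6³)/(24·2000) = 22/375 rad
Load 3 — point force P=11 kN at a=2 m (b=L-a=6):
  θ_3 = -Pa(2L²-6Lx+3x²+a²)/(6LEI)  [x>a] = -11·2·(2·8²-6·8·6+3·6²+2²)/(6·8·2000) = 11/1000 rad
Superposition: θ = Σ θ_i = 2759/360000 rad ≈ 0.007664 rad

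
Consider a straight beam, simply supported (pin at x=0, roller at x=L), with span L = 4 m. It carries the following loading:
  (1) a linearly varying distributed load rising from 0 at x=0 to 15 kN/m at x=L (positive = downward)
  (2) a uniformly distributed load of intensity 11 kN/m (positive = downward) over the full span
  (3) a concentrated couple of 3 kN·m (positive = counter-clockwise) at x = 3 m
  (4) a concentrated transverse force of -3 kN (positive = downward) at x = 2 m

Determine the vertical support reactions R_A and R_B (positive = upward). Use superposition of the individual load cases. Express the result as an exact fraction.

R_A = 125/4 kN, R_B = 159/4 kN

Load 1 — triangular load w₀=15 kN/m (0→w₀ over full span):
  R_A = w₀L/6 = 15·4/6 = 10 kN
  R_B = w₀L/3 = 15·4/3 = 20 kN
Load 2 — uniform load w=11 kN/m over full span:
  R_A = wL/2 = 11·4/2 = 22 kN
  R_B = wL/2 = 11·4/2 = 22 kN
Load 3 — applied couple M₀=3 kN·m at a=3 m (b=L-a=1):
  R_A = M₀/L = 3/4 kN
  R_B = -M₀/L = -3/4 kN
Load 4 — point force P=-3 kN at a=2 m (b=L-a=2):
  R_A = Pb/L = (-3)·2/4 = -3/2 kN
  R_B = Pa/L = (-3)·2/4 = -3/2 kN
Superposition: R_A = 125/4 kN, R_B = 159/4 kN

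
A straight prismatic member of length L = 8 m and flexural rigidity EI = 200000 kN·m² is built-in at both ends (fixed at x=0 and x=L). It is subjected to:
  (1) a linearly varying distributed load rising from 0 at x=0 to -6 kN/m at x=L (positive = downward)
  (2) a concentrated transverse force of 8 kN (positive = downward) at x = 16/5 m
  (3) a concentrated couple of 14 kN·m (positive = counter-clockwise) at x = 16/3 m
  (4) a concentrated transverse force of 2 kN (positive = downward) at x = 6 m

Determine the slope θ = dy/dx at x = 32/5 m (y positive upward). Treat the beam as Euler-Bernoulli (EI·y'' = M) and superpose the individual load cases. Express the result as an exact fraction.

Load 1 — triangular load w₀=-6 kN/m (0→w₀ over full span):
  θ_1 = -w₀(2x(L-x)(L-2x)(x+2L)+x²(L-x)²)/(120LEI) = -(-6)·(2·(32/5)·(8-(32/5))·(8-2·(32/5))·((32/5)+2·8)+(32/5)²·(8-(32/5))²)/(120·8·200000) = -128/1953125 rad
Load 2 — point force P=8 kN at a=16/5 m (b=L-a=24/5):
  θ_2 = Pa²(L-x)(2bL-(3b+a)(L-x))/(2L³EI)  [x>a] = 8·(16/5)²·(8-(32/5))·(2·(24/5)·8-(3·(24/5)+(16/5))·(8-(32/5)))/(2·8³·200000) = 304/9765625 rad
Load 3 — applied couple M₀=14 kN·m at a=16/3 m (b=L-a=8/3):
  θ_3 = (R_Ax²/2 - M_Ax - M₀(x-a))/EI  [x>a] with R_A=7/3, M_A=14/3 = ((7/3)·(32/5)²/2 - (14/3)·(32/5) - 14·((32/5)-(16/3)))/200000 = 7/468750 rad
Load 4 — point force P=2 kN at a=6 m (b=L-a=2):
  θ_4 = Pa²(L-x)(2bL-(3b+a)(L-x))/(2L³EI)  [x>a] = 2·6²·(8-(32/5))·(2·2·8-(3·2+6)·(8-(32/5)))/(2·8³·200000) = 9/1250000 rad
Superposition: θ = Σ θ_i = -5753/468750000 rad ≈ -0.000012 rad

θ(32/5) = -5753/468750000 rad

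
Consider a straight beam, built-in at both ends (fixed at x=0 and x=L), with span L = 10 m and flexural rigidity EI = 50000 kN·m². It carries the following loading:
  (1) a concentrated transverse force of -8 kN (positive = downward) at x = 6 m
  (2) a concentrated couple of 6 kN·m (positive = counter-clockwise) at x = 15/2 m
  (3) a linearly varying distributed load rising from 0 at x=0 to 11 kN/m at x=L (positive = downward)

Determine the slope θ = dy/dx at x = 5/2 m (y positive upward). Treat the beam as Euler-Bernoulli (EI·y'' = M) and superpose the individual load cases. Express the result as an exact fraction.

Load 1 — point force P=-8 kN at a=6 m (b=L-a=4):
  θ_1 = -Pb²x(2aL-(3a+b)x)/(2L³EI)  [x≤a] = -(-8)·4²·(5/2)·(2·6·10-(3·6+4)·(5/2))/(2·10³·50000) = 13/62500 rad
Load 2 — applied couple M₀=6 kN·m at a=15/2 m (b=L-a=5/2):
  θ_2 = (R_Ax²/2 - M_Ax)/EI  [x≤a] with R_A=27/40, M_A=15/8 = ((27/40)·(5/2)²/2 - (15/8)·(5/2))/50000 = -33/640000 rad
Load 3 — triangular load w₀=11 kN/m (0→w₀ over full span):
  θ_3 = -w₀(2x(L-x)(L-2x)(x+2L)+x²(L-x)²)/(120LEI) = -11·(2·(5/2)·(10-(5/2))·(10-2·(5/2))·((5/2)+2·10)+(5/2)²·(10-(5/2))²)/(120·10·50000) = -429/512000 rad
Superposition: θ = Σ θ_i = -43613/64000000 rad ≈ -0.000681 rad

θ(5/2) = -43613/64000000 rad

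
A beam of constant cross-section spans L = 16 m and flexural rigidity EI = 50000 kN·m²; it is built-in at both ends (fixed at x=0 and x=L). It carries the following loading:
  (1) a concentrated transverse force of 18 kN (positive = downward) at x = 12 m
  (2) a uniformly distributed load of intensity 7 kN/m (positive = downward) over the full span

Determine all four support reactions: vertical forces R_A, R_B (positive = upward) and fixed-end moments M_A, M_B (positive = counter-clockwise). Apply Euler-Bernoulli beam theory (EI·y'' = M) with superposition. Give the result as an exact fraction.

Load 1 — point force P=18 kN at a=12 m (b=L-a=4):
  R_A = Pb²(3a+b)/L³ = 18·4²·(3·12+4)/16³ = 45/16 kN
  M_A = Pab²/L² = 18·12·4²/16² = 27/2 kN·m
  R_B = Pa²(a+3b)/L³ = 18·12²·(12+3·4)/16³ = 243/16 kN
  M_B = -Pa²b/L² = -18·12²·4/16² = -81/2 kN·m
Load 2 — uniform load w=7 kN/m over full span:
  R_A = wL/2 = 7·16/2 = 56 kN
  M_A = wL²/12 = 7·16²/12 = 448/3 kN·m
  R_B = wL/2 = 7·16/2 = 56 kN
  M_B = -wL²/12 = -7·16²/12 = -448/3 kN·m
Superposition: R_A = 941/16 kN, M_A = 977/6 kN·m, R_B = 1139/16 kN, M_B = -1139/6 kN·m

R_A = 941/16 kN, M_A = 977/6 kN·m, R_B = 1139/16 kN, M_B = -1139/6 kN·m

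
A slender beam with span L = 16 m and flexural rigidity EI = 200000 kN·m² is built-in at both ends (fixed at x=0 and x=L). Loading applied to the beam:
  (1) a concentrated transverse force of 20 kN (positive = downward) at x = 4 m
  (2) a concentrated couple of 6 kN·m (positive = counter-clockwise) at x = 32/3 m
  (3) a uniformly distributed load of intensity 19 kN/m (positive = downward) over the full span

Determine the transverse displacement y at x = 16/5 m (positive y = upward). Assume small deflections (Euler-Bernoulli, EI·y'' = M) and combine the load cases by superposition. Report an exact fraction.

y(16/5) = -14394/1953125 m

Load 1 — point force P=20 kN at a=4 m (b=L-a=12):
  y_1 = -Pb²x²(3aL-(3a+b)x)/(6L³EI)  [x≤a] = -20·12²·(16/5)²·(3·4·16-(3·4+12)·(16/5))/(6·16³·200000) = -54/78125 m
Load 2 — applied couple M₀=6 kN·m at a=32/3 m (b=L-a=16/3):
  y_2 = (R_Ax³/6 - M_Ax²/2)/EI  [x≤a] with R_A=1/2, M_A=2 = ((1/2)·(16/5)³/6 - 2·(16/5)²/2)/200000 = -44/1171875 m
Load 3 — uniform load w=19 kN/m over full span:
  y_3 = -wx²(L-x)²/(24EI) = -19·(16/5)²·(16-(16/5))²/(24·200000) = -38912/5859375 m
Superposition: y = Σ y_i = -14394/1953125 m ≈ -0.007370 m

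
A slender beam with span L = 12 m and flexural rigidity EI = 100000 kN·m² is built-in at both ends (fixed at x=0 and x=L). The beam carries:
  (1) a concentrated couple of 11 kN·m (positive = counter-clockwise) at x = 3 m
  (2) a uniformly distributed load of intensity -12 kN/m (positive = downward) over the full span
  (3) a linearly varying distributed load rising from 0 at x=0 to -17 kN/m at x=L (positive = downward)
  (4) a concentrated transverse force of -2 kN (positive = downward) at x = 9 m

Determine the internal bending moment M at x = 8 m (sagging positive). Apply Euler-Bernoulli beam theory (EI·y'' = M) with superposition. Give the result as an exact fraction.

Load 1 — applied couple M₀=11 kN·m at a=3 m (b=L-a=9):
  M_1 = R_Ax - M_A - M₀  [x>a] with R_A=33/32, M_A=-33/16 = (33/32)·8 - (-33/16) - 11 = -11/16 kN·m
Load 2 — uniform load w=-12 kN/m over full span:
  M_2 = wLx/2 - wL²/12 - wx²/2 = (-12)·12·8/2 - (-12)·12²/12 - (-12)·8²/2 = -48 kN·m
Load 3 — triangular load w₀=-17 kN/m (0→w₀ over full span):
  M_3 = 3w₀Lx/20 - w₀L²/30 - w₀x³/(6L) = 3·(-17)·12·8/20 - (-17)·12²/30 - (-17)·8³/(6·12) = -1904/45 kN·m
Load 4 — point force P=-2 kN at a=9 m (b=L-a=3):
  M_4 = Pb²(3a+b)x/L³ - Pab²/L²  [x≤a] = (-2)·3²·(3·9+3)·8/12³ - (-2)·9·3²/12² = -11/8 kN·m
Superposition: M = Σ M_i = -66509/720 kN·m ≈ -92.373611 kN·m

M(8) = -66509/720 kN·m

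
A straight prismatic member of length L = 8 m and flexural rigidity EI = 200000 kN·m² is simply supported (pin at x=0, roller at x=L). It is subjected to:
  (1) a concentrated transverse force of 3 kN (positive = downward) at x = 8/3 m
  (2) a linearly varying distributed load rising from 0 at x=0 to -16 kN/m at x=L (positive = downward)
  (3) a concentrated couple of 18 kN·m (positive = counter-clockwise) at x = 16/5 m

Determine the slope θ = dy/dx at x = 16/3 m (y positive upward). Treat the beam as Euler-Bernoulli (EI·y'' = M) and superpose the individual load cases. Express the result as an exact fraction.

Load 1 — point force P=3 kN at a=8/3 m (b=L-a=16/3):
  θ_1 = -Pa(2L²-6Lx+3x²+a²)/(6LEI)  [x>a] = -3·(8/3)·(2·8²-6·8·(16/3)+3·(16/3)²+(8/3)²)/(6·8·200000) = 1/33750 rad
Load 2 — triangular load w₀=-16 kN/m (0→w₀ over full span):
  θ_2 = -w₀(7L⁴-30L²x²+15x⁴)/(360LEI) = -(-16)·(7·8⁴-30·8²·(16/3)²+15·(16/3)⁴)/(360·8·200000) = -1456/3796875 rad
Load 3 — applied couple M₀=18 kN·m at a=16/5 m (b=L-a=24/5):
  θ_3 = (M₀x²/(2L)-M₀(x-a)+C₁)/EI  [x>a] with C₁=M₀(3b²-L²)/(6L)=48/25 = (18·(16/3)²/(2·8)-18·((16/3)-(16/5))+(48/25))/200000 = -7/312500 rad
Superposition: θ = Σ θ_i = -28571/75937500 rad ≈ -0.000376 rad

θ(16/3) = -28571/75937500 rad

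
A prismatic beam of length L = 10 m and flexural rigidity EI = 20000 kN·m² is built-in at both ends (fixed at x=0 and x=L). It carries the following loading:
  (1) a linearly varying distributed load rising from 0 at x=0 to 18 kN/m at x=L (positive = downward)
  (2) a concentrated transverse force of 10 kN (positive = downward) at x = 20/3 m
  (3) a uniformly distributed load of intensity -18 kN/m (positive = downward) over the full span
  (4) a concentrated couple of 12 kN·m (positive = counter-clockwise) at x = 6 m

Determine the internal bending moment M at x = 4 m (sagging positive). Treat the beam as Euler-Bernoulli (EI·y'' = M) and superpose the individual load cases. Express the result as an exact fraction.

M(4) = -105182/3375 kN·m

Load 1 — triangular load w₀=18 kN/m (0→w₀ over full span):
  M_1 = 3w₀Lx/20 - w₀L²/30 - w₀x³/(6L) = 3·18·10·4/20 - 18·10²/30 - 18·4³/(6·10) = 144/5 kN·m
Load 2 — point force P=10 kN at a=20/3 m (b=L-a=10/3):
  M_2 = Pb²(3a+b)x/L³ - Pab²/L²  [x≤a] = 10·(10/3)²·(3·(20/3)+(10/3))·4/10³ - 10·(20/3)·(10/3)²/10² = 80/27 kN·m
Load 3 — uniform load w=-18 kN/m over full span:
  M_3 = wLx/2 - wL²/12 - wx²/2 = (-18)·10·4/2 - (-18)·10²/12 - (-18)·4²/2 = -66 kN·m
Load 4 — applied couple M₀=12 kN·m at a=6 m (b=L-a=4):
  M_4 = R_Ax - M_A  [x≤a] with R_A=216/125, M_A=96/25 = (216/125)·4 - (96/25) = 384/125 kN·m
Superposition: M = Σ M_i = -105182/3375 kN·m ≈ -31.165037 kN·m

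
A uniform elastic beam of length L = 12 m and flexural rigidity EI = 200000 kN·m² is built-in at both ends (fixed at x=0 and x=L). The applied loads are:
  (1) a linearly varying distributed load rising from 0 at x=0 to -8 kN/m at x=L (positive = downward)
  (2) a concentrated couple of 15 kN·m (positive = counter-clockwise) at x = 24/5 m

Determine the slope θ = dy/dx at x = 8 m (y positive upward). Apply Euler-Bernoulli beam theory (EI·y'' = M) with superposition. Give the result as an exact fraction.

Load 1 — triangular load w₀=-8 kN/m (0→w₀ over full span):
  θ_1 = -w₀(2x(L-x)(L-2x)(x+2L)+x²(L-x)²)/(120LEI) = -(-8)·(2·8·(12-8)·(12-2·8)·(8+2·12)+8²·(12-8)²)/(120·12·200000) = -28/140625 rad
Load 2 — applied couple M₀=15 kN·m at a=24/5 m (b=L-a=36/5):
  θ_2 = (R_Ax²/2 - M_Ax - M₀(x-a))/EI  [x>a] with R_A=9/5, M_A=9/5 = ((9/5)·8²/2 - (9/5)·8 - 15·(8-(24/5)))/200000 = -3/125000 rad
Superposition: θ = Σ θ_i = -251/1125000 rad ≈ -0.000223 rad

θ(8) = -251/1125000 rad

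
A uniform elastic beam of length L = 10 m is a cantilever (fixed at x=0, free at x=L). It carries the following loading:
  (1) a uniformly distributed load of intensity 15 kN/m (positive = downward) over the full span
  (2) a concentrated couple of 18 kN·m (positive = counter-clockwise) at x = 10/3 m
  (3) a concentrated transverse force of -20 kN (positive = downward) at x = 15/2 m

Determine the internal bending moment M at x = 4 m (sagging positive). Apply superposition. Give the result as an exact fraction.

M(4) = -200 kN·m

Load 1 — uniform load w=15 kN/m over full span:
  M_1 = -w(L-x)²/2 = -15·(10-4)²/2 = -270 kN·m
Load 2 — applied couple M₀=18 kN·m at a=10/3 m (b=L-a=20/3):
  M_2 = 0  [x>a] = 0 kN·m
Load 3 — point force P=-20 kN at a=15/2 m (b=L-a=5/2):
  M_3 = -P(a-x)  [x≤a] = -(-20)·((15/2)-4) = 70 kN·m
Superposition: M = Σ M_i = -200 kN·m ≈ -200.000000 kN·m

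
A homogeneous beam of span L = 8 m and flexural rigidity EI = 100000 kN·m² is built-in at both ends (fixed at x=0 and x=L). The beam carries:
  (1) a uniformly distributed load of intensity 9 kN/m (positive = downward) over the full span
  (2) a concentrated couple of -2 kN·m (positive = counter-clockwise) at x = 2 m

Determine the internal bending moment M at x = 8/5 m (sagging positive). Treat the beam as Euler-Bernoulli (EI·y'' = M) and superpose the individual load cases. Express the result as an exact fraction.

Load 1 — uniform load w=9 kN/m over full span:
  M_1 = wLx/2 - wL²/12 - wx²/2 = 9·8·(8/5)/2 - 9·8²/12 - 9·(8/5)²/2 = -48/25 kN·m
Load 2 — applied couple M₀=-2 kN·m at a=2 m (b=L-a=6):
  M_2 = R_Ax - M_A  [x≤a] with R_A=-9/32, M_A=3/8 = (-9/32)·(8/5) - (3/8) = -33/40 kN·m
Superposition: M = Σ M_i = -549/200 kN·m ≈ -2.745000 kN·m

M(8/5) = -549/200 kN·m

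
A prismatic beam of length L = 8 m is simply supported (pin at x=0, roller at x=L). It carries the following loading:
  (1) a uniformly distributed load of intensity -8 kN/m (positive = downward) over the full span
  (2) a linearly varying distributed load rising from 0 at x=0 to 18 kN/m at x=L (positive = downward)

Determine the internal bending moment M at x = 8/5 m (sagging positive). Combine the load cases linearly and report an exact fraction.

Load 1 — uniform load w=-8 kN/m over full span:
  M_1 = wx(L-x)/2 = (-8)·(8/5)·(8-(8/5))/2 = -1024/25 kN·m
Load 2 — triangular load w₀=18 kN/m (0→w₀ over full span):
  M_2 = w₀Lx/6 - w₀x³/(6L) = 18·8·(8/5)/6 - 18·(8/5)³/(6·8) = 4608/125 kN·m
Superposition: M = Σ M_i = -512/125 kN·m ≈ -4.096000 kN·m

M(8/5) = -512/125 kN·m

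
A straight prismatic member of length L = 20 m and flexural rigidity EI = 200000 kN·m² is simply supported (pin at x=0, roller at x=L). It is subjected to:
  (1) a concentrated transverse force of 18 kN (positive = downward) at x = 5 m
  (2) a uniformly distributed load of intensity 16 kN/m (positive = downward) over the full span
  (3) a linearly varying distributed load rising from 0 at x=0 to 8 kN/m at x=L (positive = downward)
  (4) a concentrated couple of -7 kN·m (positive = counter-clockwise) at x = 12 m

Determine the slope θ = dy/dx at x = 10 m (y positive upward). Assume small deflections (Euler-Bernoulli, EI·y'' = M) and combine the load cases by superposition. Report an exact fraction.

θ(10) = -4841/36000000 rad

Load 1 — point force P=18 kN at a=5 m (b=L-a=15):
  θ_1 = -Pa(2L²-6Lx+3x²+a²)/(6LEI)  [x>a] = -18·5·(2·20²-6·20·10+3·10²+5²)/(6·20·200000) = 9/32000 rad
Load 2 — uniform load w=16 kN/m over full span:
  θ_2 = -w(L³-6Lx²+4x³)/(24EI) = -16·(20³-6·20·10²+4·10³)/(24·200000) = 0 rad
Load 3 — triangular load w₀=8 kN/m (0→w₀ over full span):
  θ_3 = -w₀(7L⁴-30L²x²+15x⁴)/(360LEI) = -8·(7·20⁴-30·20²·10²+15·10⁴)/(360·20·200000) = -7/18000 rad
Load 4 — applied couple M₀=-7 kN·m at a=12 m (b=L-a=8):
  θ_4 = (M₀x²/(2L)+C₁)/EI  [x≤a] with C₁=M₀(3b²-L²)/(6L)=182/15 = ((-7)·10²/(2·20)+(182/15))/200000 = -161/6000000 rad
Superposition: θ = Σ θ_i = -4841/36000000 rad ≈ -0.000134 rad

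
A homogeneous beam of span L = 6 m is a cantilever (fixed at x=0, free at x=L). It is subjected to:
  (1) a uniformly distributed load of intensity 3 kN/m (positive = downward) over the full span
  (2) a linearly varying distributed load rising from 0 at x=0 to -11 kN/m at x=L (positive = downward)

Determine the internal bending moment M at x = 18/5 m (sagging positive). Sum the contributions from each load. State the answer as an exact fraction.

M(18/5) = 2352/125 kN·m

Load 1 — uniform load w=3 kN/m over full span:
  M_1 = -w(L-x)²/2 = -3·(6-(18/5))²/2 = -216/25 kN·m
Load 2 — triangular load w₀=-11 kN/m (0→w₀ over full span):
  M_2 = w₀Lx/2 - w₀L²/3 - w₀x³/(6L) = (-11)·6·(18/5)/2 - (-11)·6²/3 - (-11)·(18/5)³/(6·6) = 3432/125 kN·m
Superposition: M = Σ M_i = 2352/125 kN·m ≈ 18.816000 kN·m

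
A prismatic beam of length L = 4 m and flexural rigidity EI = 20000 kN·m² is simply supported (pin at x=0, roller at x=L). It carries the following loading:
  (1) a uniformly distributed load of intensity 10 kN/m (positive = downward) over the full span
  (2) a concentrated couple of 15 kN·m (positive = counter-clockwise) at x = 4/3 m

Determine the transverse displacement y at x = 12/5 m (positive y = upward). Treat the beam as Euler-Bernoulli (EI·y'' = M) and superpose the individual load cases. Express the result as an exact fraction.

y(12/5) = -277/234375 m

Load 1 — uniform load w=10 kN/m over full span:
  y_1 = -wx(L³-2Lx²+x³)/(24EI) = -10·(12/5)·(4³-2·4·(12/5)²+(12/5)³)/(24·20000) = -124/78125 m
Load 2 — applied couple M₀=15 kN·m at a=4/3 m (b=L-a=8/3):
  y_2 = (M₀x³/(6L)-M₀(x-a)²/2+C₁x)/EI  [x>a] with C₁=M₀(3b²-L²)/(6L)=10/3 = (15·(12/5)³/(6·4)-15·((12/5)-(4/3))²/2+(10/3)·(12/5))/20000 = 19/46875 m
Superposition: y = Σ y_i = -277/234375 m ≈ -0.001182 m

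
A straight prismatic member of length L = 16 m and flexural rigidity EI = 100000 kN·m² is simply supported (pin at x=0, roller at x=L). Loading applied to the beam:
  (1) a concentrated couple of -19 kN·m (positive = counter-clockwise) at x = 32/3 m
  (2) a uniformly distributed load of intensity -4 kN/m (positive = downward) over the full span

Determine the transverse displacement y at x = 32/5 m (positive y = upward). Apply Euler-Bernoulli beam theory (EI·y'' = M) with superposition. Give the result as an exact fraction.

y(32/5) = 600272/17578125 m

Load 1 — applied couple M₀=-19 kN·m at a=32/3 m (b=L-a=16/3):
  y_1 = (M₀x³/(6L)+C₁x)/EI  [x≤a] with C₁=M₀(3b²-L²)/(6L)=304/9 = ((-19)·(32/5)³/(6·16)+(304/9)·(32/5))/100000 = 5776/3515625 m
Load 2 — uniform load w=-4 kN/m over full span:
  y_2 = -wx(L³-2Lx²+x³)/(24EI) = -(-4)·(32/5)·(16³-2·16·(32/5)²+(32/5)³)/(24·100000) = 63488/1953125 m
Superposition: y = Σ y_i = 600272/17578125 m ≈ 0.034149 m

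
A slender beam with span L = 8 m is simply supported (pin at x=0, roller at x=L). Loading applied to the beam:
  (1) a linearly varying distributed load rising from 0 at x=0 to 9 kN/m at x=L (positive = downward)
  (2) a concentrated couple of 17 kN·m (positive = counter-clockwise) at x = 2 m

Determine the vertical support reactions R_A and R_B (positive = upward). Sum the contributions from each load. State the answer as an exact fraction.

R_A = 113/8 kN, R_B = 175/8 kN

Load 1 — triangular load w₀=9 kN/m (0→w₀ over full span):
  R_A = w₀L/6 = 9·8/6 = 12 kN
  R_B = w₀L/3 = 9·8/3 = 24 kN
Load 2 — applied couple M₀=17 kN·m at a=2 m (b=L-a=6):
  R_A = M₀/L = 17/8 kN
  R_B = -M₀/L = -17/8 kN
Superposition: R_A = 113/8 kN, R_B = 175/8 kN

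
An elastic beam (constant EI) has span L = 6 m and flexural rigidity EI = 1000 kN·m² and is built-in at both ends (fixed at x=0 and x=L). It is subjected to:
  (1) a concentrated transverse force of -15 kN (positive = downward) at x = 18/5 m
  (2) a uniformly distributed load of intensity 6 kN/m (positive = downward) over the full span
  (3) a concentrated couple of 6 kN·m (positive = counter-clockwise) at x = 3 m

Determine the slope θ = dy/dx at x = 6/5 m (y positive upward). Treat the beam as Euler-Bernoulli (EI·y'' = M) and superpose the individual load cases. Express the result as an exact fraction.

θ(6/5) = -1413/312500 rad

Load 1 — point force P=-15 kN at a=18/5 m (b=L-a=12/5):
  θ_1 = -Pb²x(2aL-(3a+b)x)/(2L³EI)  [x≤a] = -(-15)·(12/5)²·(6/5)·(2·(18/5)·6-(3·(18/5)+(12/5))·(6/5))/(2·6³·1000) = 513/78125 rad
Load 2 — uniform load w=6 kN/m over full span:
  θ_2 = -wx(L-x)(L-2x)/(12EI) = -6·(6/5)·(6-(6/5))·(6-2·(6/5))/(12·1000) = -162/15625 rad
Load 3 — applied couple M₀=6 kN·m at a=3 m (b=L-a=3):
  θ_3 = (R_Ax²/2 - M_Ax)/EI  [x≤a] with R_A=3/2, M_A=3/2 = ((3/2)·(6/5)²/2 - (3/2)·(6/5))/1000 = -9/12500 rad
Superposition: θ = Σ θ_i = -1413/312500 rad ≈ -0.004522 rad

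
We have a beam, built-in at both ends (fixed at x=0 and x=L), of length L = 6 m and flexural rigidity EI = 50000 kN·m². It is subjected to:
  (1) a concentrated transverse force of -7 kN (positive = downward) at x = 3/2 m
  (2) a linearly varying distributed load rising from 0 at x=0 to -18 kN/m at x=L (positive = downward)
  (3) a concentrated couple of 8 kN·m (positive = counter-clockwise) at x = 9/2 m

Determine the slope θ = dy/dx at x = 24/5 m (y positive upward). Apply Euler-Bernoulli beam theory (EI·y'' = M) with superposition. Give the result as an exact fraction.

Load 1 — point force P=-7 kN at a=3/2 m (b=L-a=9/2):
  θ_1 = Pa²(L-x)(2bL-(3b+a)(L-x))/(2L³EI)  [x>a] = (-7)·(3/2)²·(6-(24/5))·(2·(9/2)·6-(3·(9/2)+(3/2))·(6-(24/5)))/(2·6³·50000) = -63/2000000 rad
Load 2 — triangular load w₀=-18 kN/m (0→w₀ over full span):
  θ_2 = -w₀(2x(L-x)(L-2x)(x+2L)+x²(L-x)²)/(120LEI) = -(-18)·(2·(24/5)·(6-(24/5))·(6-2·(24/5))·((24/5)+2·6)+(24/5)²·(6-(24/5))²)/(120·6·50000) = -648/1953125 rad
Load 3 — applied couple M₀=8 kN·m at a=9/2 m (b=L-a=3/2):
  θ_3 = (R_Ax²/2 - M_Ax - M₀(x-a))/EI  [x>a] with R_A=3/2, M_A=5/2 = ((3/2)·(24/5)²/2 - (5/2)·(24/5) - 8·((24/5)-(9/2)))/50000 = 9/156250 rad
Superposition: θ = Σ θ_i = -76419/250000000 rad ≈ -0.000306 rad

θ(24/5) = -76419/250000000 rad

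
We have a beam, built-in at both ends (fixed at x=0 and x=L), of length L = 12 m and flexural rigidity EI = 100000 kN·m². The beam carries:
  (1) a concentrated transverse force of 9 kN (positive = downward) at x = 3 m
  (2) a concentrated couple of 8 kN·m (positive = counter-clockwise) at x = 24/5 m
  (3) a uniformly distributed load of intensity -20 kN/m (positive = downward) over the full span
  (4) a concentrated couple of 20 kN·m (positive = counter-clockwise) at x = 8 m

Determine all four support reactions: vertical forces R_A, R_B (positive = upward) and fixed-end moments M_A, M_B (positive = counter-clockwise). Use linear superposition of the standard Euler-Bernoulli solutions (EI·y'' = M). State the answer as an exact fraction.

Load 1 — point force P=9 kN at a=3 m (b=L-a=9):
  R_A = Pb²(3a+b)/L³ = 9·9²·(3·3+9)/12³ = 243/32 kN
  M_A = Pab²/L² = 9·3·9²/12² = 243/16 kN·m
  R_B = Pa²(a+3b)/L³ = 9·3²·(3+3·9)/12³ = 45/32 kN
  M_B = -Pa²b/L² = -9·3²·9/12² = -81/16 kN·m
Load 2 — applied couple M₀=8 kN·m at a=24/5 m (b=L-a=36/5):
  R_A = 6M₀ab/L³ = 6·8·(24/5)·(36/5)/12³ = 24/25 kN
  M_A = M₀b(2a-b)/L² = 8·(36/5)·(2·(24/5)-(36/5))/12² = 24/25 kN·m
  R_B = -6M₀ab/L³ = -6·8·(24/5)·(36/5)/12³ = -24/25 kN
  M_B = M₀a(2b-a)/L² = 8·(24/5)·(2·(36/5)-(24/5))/12² = 64/25 kN·m
Load 3 — uniform load w=-20 kN/m over full span:
  R_A = wL/2 = (-20)·12/2 = -120 kN
  M_A = wL²/12 = (-20)·12²/12 = -240 kN·m
  R_B = wL/2 = (-20)·12/2 = -120 kN
  M_B = -wL²/12 = -(-20)·12²/12 = 240 kN·m
Load 4 — applied couple M₀=20 kN·m at a=8 m (b=L-a=4):
  R_A = 6M₀ab/L³ = 6·20·8·4/12³ = 20/9 kN
  M_A = M₀b(2a-b)/L² = 20·4·(2·8-4)/12² = 20/3 kN·m
  R_B = -6M₀ab/L³ = -6·20·8·4/12³ = -20/9 kN
  M_B = M₀a(2b-a)/L² = 20·8·(2·4-8)/12² = 0 kN·m
Superposition: R_A = -786413/7200 kN, M_A = -260623/1200 kN·m, R_B = -876787/7200 kN, M_B = 94999/400 kN·m

R_A = -786413/7200 kN, M_A = -260623/1200 kN·m, R_B = -876787/7200 kN, M_B = 94999/400 kN·m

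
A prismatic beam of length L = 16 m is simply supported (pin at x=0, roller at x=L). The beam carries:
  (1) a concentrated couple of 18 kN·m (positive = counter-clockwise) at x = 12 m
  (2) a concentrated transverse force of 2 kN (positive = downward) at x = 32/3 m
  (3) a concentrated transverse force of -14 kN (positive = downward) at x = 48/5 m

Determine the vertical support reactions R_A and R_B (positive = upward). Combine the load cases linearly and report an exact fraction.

R_A = -457/120 kN, R_B = -983/120 kN

Load 1 — applied couple M₀=18 kN·m at a=12 m (b=L-a=4):
  R_A = M₀/L = 18/16 = 9/8 kN
  R_B = -M₀/L = -18/16 = -9/8 kN
Load 2 — point force P=2 kN at a=32/3 m (b=L-a=16/3):
  R_A = Pb/L = 2·(16/3)/16 = 2/3 kN
  R_B = Pa/L = 2·(32/3)/16 = 4/3 kN
Load 3 — point force P=-14 kN at a=48/5 m (b=L-a=32/5):
  R_A = Pb/L = (-14)·(32/5)/16 = -28/5 kN
  R_B = Pa/L = (-14)·(48/5)/16 = -42/5 kN
Superposition: R_A = -457/120 kN, R_B = -983/120 kN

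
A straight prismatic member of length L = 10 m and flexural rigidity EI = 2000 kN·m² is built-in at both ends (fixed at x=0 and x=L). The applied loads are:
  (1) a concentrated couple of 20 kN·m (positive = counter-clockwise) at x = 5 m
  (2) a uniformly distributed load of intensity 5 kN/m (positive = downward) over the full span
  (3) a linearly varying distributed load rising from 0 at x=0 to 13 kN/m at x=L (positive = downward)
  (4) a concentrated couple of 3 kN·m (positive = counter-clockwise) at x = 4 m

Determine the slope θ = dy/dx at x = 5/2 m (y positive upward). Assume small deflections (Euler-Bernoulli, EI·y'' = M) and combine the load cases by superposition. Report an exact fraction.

Load 1 — applied couple M₀=20 kN·m at a=5 m (b=L-a=5):
  θ_1 = (R_Ax²/2 - M_Ax)/EI  [x≤a] with R_A=3, M_A=5 = (3·(5/2)²/2 - 5·(5/2))/2000 = -1/640 rad
Load 2 — uniform load w=5 kN/m over full span:
  θ_2 = -wx(L-x)(L-2x)/(12EI) = -5·(5/2)·(10-(5/2))·(10-2·(5/2))/(12·2000) = -5/256 rad
Load 3 — triangular load w₀=13 kN/m (0→w₀ over full span):
  θ_3 = -w₀(2x(L-x)(L-2x)(x+2L)+x²(L-x)²)/(120LEI) = -13·(2·(5/2)·(10-(5/2))·(10-2·(5/2))·((5/2)+2·10)+(5/2)²·(10-(5/2))²)/(120·10·2000) = -507/20480 rad
Load 4 — applied couple M₀=3 kN·m at a=4 m (b=L-a=6):
  θ_4 = (R_Ax²/2 - M_Ax)/EI  [x≤a] with R_A=54/125, M_A=9/25 = ((54/125)·(5/2)²/2 - (9/25)·(5/2))/2000 = 9/40000 rad
Superposition: θ = Σ θ_i = -116799/2560000 rad ≈ -0.045625 rad

θ(5/2) = -116799/2560000 rad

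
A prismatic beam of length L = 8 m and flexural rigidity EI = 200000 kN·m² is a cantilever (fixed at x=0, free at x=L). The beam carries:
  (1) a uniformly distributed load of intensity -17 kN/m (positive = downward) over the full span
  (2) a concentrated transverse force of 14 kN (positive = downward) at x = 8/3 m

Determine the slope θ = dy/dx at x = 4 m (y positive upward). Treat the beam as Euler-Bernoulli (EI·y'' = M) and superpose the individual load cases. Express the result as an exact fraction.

θ(4) = 343/56250 rad

Load 1 — uniform load w=-17 kN/m over full span:
  θ_1 = -wx(x²-3Lx+3L²)/(6EI) = -(-17)·4·(4²-3·8·4+3·8²)/(6·200000) = 119/18750 rad
Load 2 — point force P=14 kN at a=8/3 m (b=L-a=16/3):
  θ_2 = -Pa²/(2EI)  [x>a] = -14·(8/3)²/(2·200000) = -7/28125 rad
Superposition: θ = Σ θ_i = 343/56250 rad ≈ 0.006098 rad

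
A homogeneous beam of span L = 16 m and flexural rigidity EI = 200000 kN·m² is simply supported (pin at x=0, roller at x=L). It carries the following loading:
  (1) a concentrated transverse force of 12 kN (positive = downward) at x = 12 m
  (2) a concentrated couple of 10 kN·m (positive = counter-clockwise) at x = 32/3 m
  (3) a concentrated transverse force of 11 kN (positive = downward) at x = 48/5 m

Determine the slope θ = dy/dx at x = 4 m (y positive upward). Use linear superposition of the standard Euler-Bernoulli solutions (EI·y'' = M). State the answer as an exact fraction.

θ(4) = -260183/225000000 rad

Load 1 — point force P=12 kN at a=12 m (b=L-a=4):
  θ_1 = -Pb(L²-b²-3x²)/(6LEI)  [x≤a] = -12·4·(16²-4²-3·4²)/(6·16·200000) = -3/6250 rad
Load 2 — applied couple M₀=10 kN·m at a=32/3 m (b=L-a=16/3):
  θ_2 = (M₀x²/(2L)+C₁)/EI  [x≤a] with C₁=M₀(3b²-L²)/(6L)=-160/9 = (10·4²/(2·16)+(-160/9))/200000 = -23/360000 rad
Load 3 — point force P=11 kN at a=48/5 m (b=L-a=32/5):
  θ_3 = -Pb(L²-b²-3x²)/(6LEI)  [x≤a] = -11·(32/5)·(16²-(32/5)²-3·4²)/(6·16·200000) = -957/1562500 rad
Superposition: θ = Σ θ_i = -260183/225000000 rad ≈ -0.001156 rad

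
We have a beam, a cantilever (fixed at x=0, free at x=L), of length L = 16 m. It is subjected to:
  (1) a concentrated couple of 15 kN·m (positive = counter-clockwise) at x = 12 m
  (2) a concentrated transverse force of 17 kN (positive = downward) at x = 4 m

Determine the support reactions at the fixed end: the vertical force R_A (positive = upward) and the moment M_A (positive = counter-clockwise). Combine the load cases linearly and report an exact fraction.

R_A = 17 kN, M_A = 53 kN·m

Load 1 — applied couple M₀=15 kN·m at a=12 m (b=L-a=4):
  R_A = 0 kN
  M_A = -M₀ = -15 kN·m
Load 2 — point force P=17 kN at a=4 m (b=L-a=12):
  R_A = P = 17 kN
  M_A = Pa = 17·4 = 68 kN·m
Superposition: R_A = 17 kN, M_A = 53 kN·m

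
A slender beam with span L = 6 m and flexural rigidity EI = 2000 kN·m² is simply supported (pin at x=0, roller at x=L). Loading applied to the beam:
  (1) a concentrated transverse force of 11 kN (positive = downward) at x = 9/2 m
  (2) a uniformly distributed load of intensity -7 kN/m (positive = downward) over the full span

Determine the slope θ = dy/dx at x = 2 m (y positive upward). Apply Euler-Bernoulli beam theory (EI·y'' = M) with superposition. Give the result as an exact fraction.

θ(2) = 391/38400 rad

Load 1 — point force P=11 kN at a=9/2 m (b=L-a=3/2):
  θ_1 = -Pb(L²-b²-3x²)/(6LEI)  [x≤a] = -11·(3/2)·(6²-(3/2)²-3·2²)/(6·6·2000) = -319/64000 rad
Load 2 — uniform load w=-7 kN/m over full span:
  θ_2 = -w(L³-6Lx²+4x³)/(24EI) = -(-7)·(6³-6·6·2²+4·2³)/(24·2000) = 91/6000 rad
Superposition: θ = Σ θ_i = 391/38400 rad ≈ 0.010182 rad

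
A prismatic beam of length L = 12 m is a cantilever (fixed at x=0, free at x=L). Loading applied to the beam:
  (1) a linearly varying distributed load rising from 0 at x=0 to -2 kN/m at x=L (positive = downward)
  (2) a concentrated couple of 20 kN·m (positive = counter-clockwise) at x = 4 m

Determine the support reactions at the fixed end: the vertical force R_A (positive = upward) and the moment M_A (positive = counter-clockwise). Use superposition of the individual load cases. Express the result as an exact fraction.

Load 1 — triangular load w₀=-2 kN/m (0→w₀ over full span):
  R_A = w₀L/2 = (-2)·12/2 = -12 kN
  M_A = w₀L²/3 = (-2)·12²/3 = -96 kN·m
Load 2 — applied couple M₀=20 kN·m at a=4 m (b=L-a=8):
  R_A = 0 kN
  M_A = -M₀ = -20 kN·m
Superposition: R_A = -12 kN, M_A = -116 kN·m

R_A = -12 kN, M_A = -116 kN·m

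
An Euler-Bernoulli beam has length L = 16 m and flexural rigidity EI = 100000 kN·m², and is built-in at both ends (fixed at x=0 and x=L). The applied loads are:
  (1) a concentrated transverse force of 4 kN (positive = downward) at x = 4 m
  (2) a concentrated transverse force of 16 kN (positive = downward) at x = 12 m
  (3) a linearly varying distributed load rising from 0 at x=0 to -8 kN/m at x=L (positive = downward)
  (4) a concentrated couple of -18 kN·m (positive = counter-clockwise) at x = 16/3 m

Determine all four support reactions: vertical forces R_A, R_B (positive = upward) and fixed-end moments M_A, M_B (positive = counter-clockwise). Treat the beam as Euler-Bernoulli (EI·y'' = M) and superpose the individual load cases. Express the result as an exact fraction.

Load 1 — point force P=4 kN at a=4 m (b=L-a=12):
  R_A = Pb²(3a+b)/L³ = 4·12²·(3·4+12)/16³ = 27/8 kN
  M_A = Pab²/L² = 4·4·12²/16² = 9 kN·m
  R_B = Pa²(a+3b)/L³ = 4·4²·(4+3·12)/16³ = 5/8 kN
  M_B = -Pa²b/L² = -4·4²·12/16² = -3 kN·m
Load 2 — point force P=16 kN at a=12 m (b=L-a=4):
  R_A = Pb²(3a+b)/L³ = 16·4²·(3·12+4)/16³ = 5/2 kN
  M_A = Pab²/L² = 16·12·4²/16² = 12 kN·m
  R_B = Pa²(a+3b)/L³ = 16·12²·(12+3·4)/16³ = 27/2 kN
  M_B = -Pa²b/L² = -16·12²·4/16² = -36 kN·m
Load 3 — triangular load w₀=-8 kN/m (0→w₀ over full span):
  R_A = 3w₀L/20 = 3·(-8)·16/20 = -96/5 kN
  M_A = w₀L²/30 = (-8)·16²/30 = -1024/15 kN·m
  R_B = 7w₀L/20 = 7·(-8)·16/20 = -224/5 kN
  M_B = -w₀L²/20 = -(-8)·16²/20 = 512/5 kN·m
Load 4 — applied couple M₀=-18 kN·m at a=16/3 m (b=L-a=32/3):
  R_A = 6M₀ab/L³ = 6·(-18)·(16/3)·(32/3)/16³ = -3/2 kN
  M_A = M₀b(2a-b)/L² = (-18)·(32/3)·(2·(16/3)-(32/3))/16² = 0 kN·m
  R_B = -6M₀ab/L³ = -6·(-18)·(16/3)·(32/3)/16³ = 3/2 kN
  M_B = M₀a(2b-a)/L² = (-18)·(16/3)·(2·(32/3)-(16/3))/16² = -6 kN·m
Superposition: R_A = -593/40 kN, M_A = -709/15 kN·m, R_B = -1167/40 kN, M_B = 287/5 kN·m

R_A = -593/40 kN, M_A = -709/15 kN·m, R_B = -1167/40 kN, M_B = 287/5 kN·m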